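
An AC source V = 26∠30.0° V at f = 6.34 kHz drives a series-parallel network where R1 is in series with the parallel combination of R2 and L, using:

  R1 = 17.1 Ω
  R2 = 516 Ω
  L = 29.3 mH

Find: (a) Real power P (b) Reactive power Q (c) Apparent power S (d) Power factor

Step 1 — Angular frequency: ω = 2π·f = 2π·6340 = 3.984e+04 rad/s.
Step 2 — Component impedances:
  R1: Z = R = 17.1 Ω
  R2: Z = R = 516 Ω
  L: Z = jωL = j·3.984e+04·0.0293 = 0 + j1167 Ω
Step 3 — Parallel branch: R2 || L = 1/(1/R2 + 1/L) = 431.6 + j190.8 Ω.
Step 4 — Series with R1: Z_total = R1 + (R2 || L) = 448.7 + j190.8 Ω = 487.6∠23.0° Ω.
Step 5 — Source phasor: V = 26∠30.0° V = 22.52 + j13 V.
Step 6 — Current: I = V / Z = 0.05293 + j0.006463 A = 0.05332∠7.0° A.
Step 7 — Complex power: S = V·I* = 1.276 + j0.5425 VA.
Step 8 — Real power: P = Re(S) = 1.276 W.
Step 9 — Reactive power: Q = Im(S) = 0.5425 VAR.
Step 10 — Apparent power: |S| = 1.386 VA.
Step 11 — Power factor: PF = P/|S| = 0.9202 (lagging).

(a) P = 1.276 W  (b) Q = 0.5425 VAR  (c) S = 1.386 VA  (d) PF = 0.9202 (lagging)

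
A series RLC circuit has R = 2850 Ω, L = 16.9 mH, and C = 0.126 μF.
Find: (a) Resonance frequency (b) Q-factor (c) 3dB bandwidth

Step 1 — Resonance: ω₀ = 1/√(LC) = 1/√(0.0169·1.26e-07) = 2.167e+04 rad/s.
Step 2 — f₀ = ω₀/(2π) = 3449 Hz.
Step 3 — Series Q: Q = ω₀L/R = 2.167e+04·0.0169/2850 = 0.1285.
Step 4 — Bandwidth: Δω = ω₀/Q = 1.686e+05 rad/s; BW = Δω/(2π) = 2.684e+04 Hz.

(a) f₀ = 3449 Hz  (b) Q = 0.1285  (c) BW = 2.684e+04 Hz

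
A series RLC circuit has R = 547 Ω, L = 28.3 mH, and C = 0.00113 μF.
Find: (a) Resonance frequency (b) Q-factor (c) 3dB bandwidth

Step 1 — Resonance condition Im(Z)=0 gives ω₀ = 1/√(LC).
Step 2 — ω₀ = 1/√(0.0283·1.13e-09) = 1.768e+05 rad/s.
Step 3 — f₀ = ω₀/(2π) = 2.814e+04 Hz.
Step 4 — Series Q: Q = ω₀L/R = 1.768e+05·0.0283/547 = 9.149.
Step 5 — 3dB bandwidth: Δω = ω₀/Q = 1.933e+04 rad/s; BW = Δω/(2π) = 3076 Hz.

(a) f₀ = 2.814e+04 Hz  (b) Q = 9.149  (c) BW = 3076 Hz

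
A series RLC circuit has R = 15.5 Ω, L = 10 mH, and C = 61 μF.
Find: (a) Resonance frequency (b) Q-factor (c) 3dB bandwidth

Step 1 — Resonance: ω₀ = 1/√(LC) = 1/√(0.01·6.1e-05) = 1280 rad/s.
Step 2 — f₀ = ω₀/(2π) = 203.8 Hz.
Step 3 — Series Q: Q = ω₀L/R = 1280·0.01/15.5 = 0.826.
Step 4 — Bandwidth: Δω = ω₀/Q = 1550 rad/s; BW = Δω/(2π) = 246.7 Hz.

(a) f₀ = 203.8 Hz  (b) Q = 0.826  (c) BW = 246.7 Hz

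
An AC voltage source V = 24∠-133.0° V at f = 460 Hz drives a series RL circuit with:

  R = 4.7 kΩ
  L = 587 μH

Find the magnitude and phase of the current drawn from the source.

Step 1 — Angular frequency: ω = 2π·f = 2π·460 = 2890 rad/s.
Step 2 — Component impedances:
  R: Z = R = 4700 Ω
  L: Z = jωL = j·2890·0.000587 = 0 + j1.697 Ω
Step 3 — Series combination: Z_total = R + L = 4700 + j1.697 Ω = 4700∠0.0° Ω.
Step 4 — Source phasor: V = 24∠-133.0° V = -16.37 - j17.55 V.
Step 5 — Ohm's law: I = V / Z_total = (-16.37 - j17.55) / (4700 + j1.697) = -0.003484 - j0.003733 A.
Step 6 — Convert to polar: |I| = 0.005106 A, ∠I = -133.0°.

I = 0.005106∠-133.0° A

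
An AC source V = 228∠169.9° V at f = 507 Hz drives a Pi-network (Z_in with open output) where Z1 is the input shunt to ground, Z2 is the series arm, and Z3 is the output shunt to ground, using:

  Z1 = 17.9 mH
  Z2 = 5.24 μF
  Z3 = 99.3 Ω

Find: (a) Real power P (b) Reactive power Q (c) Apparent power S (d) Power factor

Step 1 — Angular frequency: ω = 2π·f = 2π·507 = 3186 rad/s.
Step 2 — Component impedances:
  Z1: Z = jωL = j·3186·0.0179 = 0 + j57.02 Ω
  Z2: Z = 1/(jωC) = -j/(ω·C) = 0 - j59.91 Ω
  Z3: Z = R = 99.3 Ω
Step 3 — With open output, the series arm Z2 and the output shunt Z3 appear in series to ground: Z2 + Z3 = 99.3 - j59.91 Ω.
Step 4 — Parallel with input shunt Z1: Z_in = Z1 || (Z2 + Z3) = 32.72 + j57.97 Ω = 66.57∠60.6° Ω.
Step 5 — Source phasor: V = 228∠169.9° V = -224.5 + j39.98 V.
Step 6 — Current: I = V / Z = -1.134 + j3.232 A = 3.425∠109.3° A.
Step 7 — Complex power: S = V·I* = 383.8 + j680.1 VA.
Step 8 — Real power: P = Re(S) = 383.8 W.
Step 9 — Reactive power: Q = Im(S) = 680.1 VAR.
Step 10 — Apparent power: |S| = 780.9 VA.
Step 11 — Power factor: PF = P/|S| = 0.4915 (lagging).

(a) P = 383.8 W  (b) Q = 680.1 VAR  (c) S = 780.9 VA  (d) PF = 0.4915 (lagging)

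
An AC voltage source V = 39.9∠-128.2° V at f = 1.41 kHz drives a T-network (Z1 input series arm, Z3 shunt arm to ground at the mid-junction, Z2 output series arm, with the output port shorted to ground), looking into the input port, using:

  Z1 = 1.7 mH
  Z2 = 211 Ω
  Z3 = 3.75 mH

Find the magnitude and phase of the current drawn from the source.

Step 1 — Angular frequency: ω = 2π·f = 2π·1410 = 8859 rad/s.
Step 2 — Component impedances:
  Z1: Z = jωL = j·8859·0.0017 = 0 + j15.06 Ω
  Z2: Z = R = 211 Ω
  Z3: Z = jωL = j·8859·0.00375 = 0 + j33.22 Ω
Step 3 — With the output port shorted to ground, the output series arm Z2 runs from the junction to ground; the shunt arm Z3 also runs from the junction to ground. They appear in parallel: Z3 || Z2 = 5.104 + j32.42 Ω.
Step 4 — Series with input arm Z1: Z_in = Z1 + (Z3 || Z2) = 5.104 + j47.48 Ω = 47.75∠83.9° Ω.
Step 5 — Source phasor: V = 39.9∠-128.2° V = -24.67 - j31.36 V.
Step 6 — Ohm's law: I = V / Z_total = (-24.67 - j31.36) / (5.104 + j47.48) = -0.7081 + j0.4436 A.
Step 7 — Convert to polar: |I| = 0.8355 A, ∠I = 147.9°.

I = 0.8355∠147.9° A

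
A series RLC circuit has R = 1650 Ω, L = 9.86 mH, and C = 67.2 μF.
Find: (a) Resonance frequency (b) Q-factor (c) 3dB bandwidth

Step 1 — Resonance condition Im(Z)=0 gives ω₀ = 1/√(LC).
Step 2 — ω₀ = 1/√(0.00986·6.72e-05) = 1229 rad/s.
Step 3 — f₀ = ω₀/(2π) = 195.5 Hz.
Step 4 — Series Q: Q = ω₀L/R = 1229·0.00986/1650 = 0.007341.
Step 5 — 3dB bandwidth: Δω = ω₀/Q = 1.673e+05 rad/s; BW = Δω/(2π) = 2.663e+04 Hz.

(a) f₀ = 195.5 Hz  (b) Q = 0.007341  (c) BW = 2.663e+04 Hz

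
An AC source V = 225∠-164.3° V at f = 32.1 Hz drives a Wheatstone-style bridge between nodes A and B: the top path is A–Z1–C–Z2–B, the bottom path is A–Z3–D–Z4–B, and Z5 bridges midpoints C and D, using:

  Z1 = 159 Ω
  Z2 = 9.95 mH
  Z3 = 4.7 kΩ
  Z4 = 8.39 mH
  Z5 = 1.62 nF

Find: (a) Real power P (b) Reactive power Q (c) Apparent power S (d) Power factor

Step 1 — Angular frequency: ω = 2π·f = 2π·32.1 = 201.7 rad/s.
Step 2 — Component impedances:
  Z1: Z = R = 159 Ω
  Z2: Z = jωL = j·201.7·0.00995 = 0 + j2.007 Ω
  Z3: Z = R = 4700 Ω
  Z4: Z = jωL = j·201.7·0.00839 = 0 + j1.692 Ω
  Z5: Z = 1/(jωC) = -j/(ω·C) = 0 - j3.061e+06 Ω
Step 3 — Bridge requires nodal analysis (the Z5 bridge couples midpoints C and D, so the two paths cannot be reduced to a simple series/parallel combination). Setting node B to ground and injecting 1 A at node A, the 3-node admittance system at A, C, D solves to V_A = Z_AB = 153.8 + j1.879 Ω = 153.8∠0.7° Ω.
Step 4 — Source phasor: V = 225∠-164.3° V = -216.6 - j60.89 V.
Step 5 — Current: I = V / Z = -1.413 - j0.3786 A = 1.463∠-165.0° A.
Step 6 — Complex power: S = V·I* = 329.1 + j4.022 VA.
Step 7 — Real power: P = Re(S) = 329.1 W.
Step 8 — Reactive power: Q = Im(S) = 4.022 VAR.
Step 9 — Apparent power: |S| = 329.1 VA.
Step 10 — Power factor: PF = P/|S| = 0.9999 (lagging).

(a) P = 329.1 W  (b) Q = 4.022 VAR  (c) S = 329.1 VA  (d) PF = 0.9999 (lagging)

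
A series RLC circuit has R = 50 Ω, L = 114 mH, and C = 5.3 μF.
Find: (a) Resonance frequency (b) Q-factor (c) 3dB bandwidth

Step 1 — Resonance condition Im(Z)=0 gives ω₀ = 1/√(LC).
Step 2 — ω₀ = 1/√(0.114·5.3e-06) = 1286 rad/s.
Step 3 — f₀ = ω₀/(2π) = 204.8 Hz.
Step 4 — Series Q: Q = ω₀L/R = 1286·0.114/50 = 2.933.
Step 5 — 3dB bandwidth: Δω = ω₀/Q = 438.6 rad/s; BW = Δω/(2π) = 69.8 Hz.

(a) f₀ = 204.8 Hz  (b) Q = 2.933  (c) BW = 69.8 Hz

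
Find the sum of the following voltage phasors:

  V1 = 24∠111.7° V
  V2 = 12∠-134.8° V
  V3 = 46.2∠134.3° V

Step 1 — Convert each phasor to rectangular form:
  V1 = 24·(cos(111.7°) + j·sin(111.7°)) = -8.874 + j22.3 V
  V2 = 12·(cos(-134.8°) + j·sin(-134.8°)) = -8.456 - j8.515 V
  V3 = 46.2·(cos(134.3°) + j·sin(134.3°)) = -32.27 + j33.07 V
Step 2 — Sum components: V_total = -49.6 + j46.85 V.
Step 3 — Convert to polar: |V_total| = 68.23 V, ∠V_total = 136.6°.

V_total = 68.23∠136.6° V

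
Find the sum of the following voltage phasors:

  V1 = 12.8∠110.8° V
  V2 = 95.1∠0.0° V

Step 1 — Convert each phasor to rectangular form:
  V1 = 12.8·(cos(110.8°) + j·sin(110.8°)) = -4.545 + j11.97 V
  V2 = 95.1·(cos(0.0°) + j·sin(0.0°)) = 95.1 V
Step 2 — Sum components: V_total = 90.55 + j11.97 V.
Step 3 — Convert to polar: |V_total| = 91.34 V, ∠V_total = 7.5°.

V_total = 91.34∠7.5° V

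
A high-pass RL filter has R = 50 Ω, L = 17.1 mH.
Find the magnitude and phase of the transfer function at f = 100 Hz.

Step 1 — Angular frequency: ω = 2π·100 = 628.3 rad/s.
Step 2 — Transfer function: H(jω) = jωL/(R + jωL).
Step 3 — Numerator jωL = j·10.74; denominator R + jωL = 50 + j10.74.
Step 4 — H = 0.04414 + j0.2054.
Step 5 — Magnitude: |H| = 0.2101 (-13.6 dB); phase: φ = 77.9°.

|H| = 0.2101 (-13.6 dB), φ = 77.9°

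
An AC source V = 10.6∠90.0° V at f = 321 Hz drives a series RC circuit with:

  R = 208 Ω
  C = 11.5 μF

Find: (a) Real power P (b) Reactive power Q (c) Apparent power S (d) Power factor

Step 1 — Angular frequency: ω = 2π·f = 2π·321 = 2017 rad/s.
Step 2 — Component impedances:
  R: Z = R = 208 Ω
  C: Z = 1/(jωC) = -j/(ω·C) = 0 - j43.11 Ω
Step 3 — Series combination: Z_total = R + C = 208 - j43.11 Ω = 212.4∠-11.7° Ω.
Step 4 — Source phasor: V = 10.6∠90.0° V = 0 + j10.6 V.
Step 5 — Current: I = V / Z = -0.01013 + j0.04886 A = 0.0499∠101.7° A.
Step 6 — Complex power: S = V·I* = 0.5179 - j0.1074 VA.
Step 7 — Real power: P = Re(S) = 0.5179 W.
Step 8 — Reactive power: Q = Im(S) = -0.1074 VAR.
Step 9 — Apparent power: |S| = 0.5289 VA.
Step 10 — Power factor: PF = P/|S| = 0.9792 (leading).

(a) P = 0.5179 W  (b) Q = -0.1074 VAR  (c) S = 0.5289 VA  (d) PF = 0.9792 (leading)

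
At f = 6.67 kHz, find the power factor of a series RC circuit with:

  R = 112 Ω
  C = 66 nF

Step 1 — Angular frequency: ω = 2π·f = 2π·6670 = 4.191e+04 rad/s.
Step 2 — Component impedances:
  R: Z = R = 112 Ω
  C: Z = 1/(jωC) = -j/(ω·C) = 0 - j361.5 Ω
Step 3 — Series combination: Z_total = R + C = 112 - j361.5 Ω = 378.5∠-72.8° Ω.
Step 4 — Power factor: PF = cos(φ) = Re(Z)/|Z| = 112/378.5 = 0.2959.
Step 5 — Type: Im(Z) = -361.5 ⇒ leading (phase φ = -72.8°).

PF = 0.2959 (leading, φ = -72.8°)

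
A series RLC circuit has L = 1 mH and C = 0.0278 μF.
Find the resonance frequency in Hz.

Step 1 — Resonance condition Im(Z)=0 gives ω₀ = 1/√(LC).
Step 2 — ω₀ = 1/√(0.001·2.78e-08) = 1.897e+05 rad/s.
Step 3 — f₀ = ω₀/(2π) = 3.019e+04 Hz.

f₀ = 3.019e+04 Hz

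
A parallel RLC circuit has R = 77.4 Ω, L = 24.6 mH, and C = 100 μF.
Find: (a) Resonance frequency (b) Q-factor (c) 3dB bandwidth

Step 1 — Resonance: ω₀ = 1/√(LC) = 1/√(0.0246·0.0001) = 637.6 rad/s.
Step 2 — f₀ = ω₀/(2π) = 101.5 Hz.
Step 3 — Parallel Q: Q = R/(ω₀L) = 77.4/(637.6·0.0246) = 4.935.
Step 4 — Bandwidth: Δω = ω₀/Q = 129.2 rad/s; BW = Δω/(2π) = 20.56 Hz.

(a) f₀ = 101.5 Hz  (b) Q = 4.935  (c) BW = 20.56 Hz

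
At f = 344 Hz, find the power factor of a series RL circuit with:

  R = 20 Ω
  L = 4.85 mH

Step 1 — Angular frequency: ω = 2π·f = 2π·344 = 2161 rad/s.
Step 2 — Component impedances:
  R: Z = R = 20 Ω
  L: Z = jωL = j·2161·0.00485 = 0 + j10.48 Ω
Step 3 — Series combination: Z_total = R + L = 20 + j10.48 Ω = 22.58∠27.7° Ω.
Step 4 — Power factor: PF = cos(φ) = Re(Z)/|Z| = 20/22.58 = 0.8857.
Step 5 — Type: Im(Z) = 10.48 ⇒ lagging (phase φ = 27.7°).

PF = 0.8857 (lagging, φ = 27.7°)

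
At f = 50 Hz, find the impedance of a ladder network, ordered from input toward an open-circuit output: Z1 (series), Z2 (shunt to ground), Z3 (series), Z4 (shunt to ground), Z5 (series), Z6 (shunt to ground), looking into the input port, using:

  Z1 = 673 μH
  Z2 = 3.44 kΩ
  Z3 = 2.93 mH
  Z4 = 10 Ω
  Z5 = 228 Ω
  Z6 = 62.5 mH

Step 1 — Angular frequency: ω = 2π·f = 2π·50 = 314.2 rad/s.
Step 2 — Component impedances:
  Z1: Z = jωL = j·314.2·0.000673 = 0 + j0.2114 Ω
  Z2: Z = R = 3440 Ω
  Z3: Z = jωL = j·314.2·0.00293 = 0 + j0.9205 Ω
  Z4: Z = R = 10 Ω
  Z5: Z = R = 228 Ω
  Z6: Z = jωL = j·314.2·0.0625 = 0 + j19.63 Ω
Step 3 — Ladder network (open output): work backward from the far end, alternating series and parallel combinations. Z_in = 9.556 + j1.161 Ω = 9.627∠6.9° Ω.

Z = 9.556 + j1.161 Ω = 9.627∠6.9° Ω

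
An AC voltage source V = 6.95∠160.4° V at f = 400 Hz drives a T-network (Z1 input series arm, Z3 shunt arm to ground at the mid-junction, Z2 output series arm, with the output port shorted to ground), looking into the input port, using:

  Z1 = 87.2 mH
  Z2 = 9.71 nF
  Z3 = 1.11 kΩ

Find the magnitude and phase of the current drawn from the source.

Step 1 — Angular frequency: ω = 2π·f = 2π·400 = 2513 rad/s.
Step 2 — Component impedances:
  Z1: Z = jωL = j·2513·0.0872 = 0 + j219.2 Ω
  Z2: Z = 1/(jωC) = -j/(ω·C) = 0 - j4.098e+04 Ω
  Z3: Z = R = 1110 Ω
Step 3 — With the output port shorted to ground, the output series arm Z2 runs from the junction to ground; the shunt arm Z3 also runs from the junction to ground. They appear in parallel: Z3 || Z2 = 1109 - j30.05 Ω.
Step 4 — Series with input arm Z1: Z_in = Z1 + (Z3 || Z2) = 1109 + j189.1 Ω = 1125∠9.7° Ω.
Step 5 — Source phasor: V = 6.95∠160.4° V = -6.547 + j2.331 V.
Step 6 — Ohm's law: I = V / Z_total = (-6.547 + j2.331) / (1109 + j189.1) = -0.005388 + j0.00302 A.
Step 7 — Convert to polar: |I| = 0.006177 A, ∠I = 150.7°.

I = 0.006177∠150.7° A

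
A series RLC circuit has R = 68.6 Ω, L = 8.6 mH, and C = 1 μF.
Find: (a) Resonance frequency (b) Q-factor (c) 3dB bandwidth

Step 1 — Resonance: ω₀ = 1/√(LC) = 1/√(0.0086·1e-06) = 1.078e+04 rad/s.
Step 2 — f₀ = ω₀/(2π) = 1716 Hz.
Step 3 — Series Q: Q = ω₀L/R = 1.078e+04·0.0086/68.6 = 1.352.
Step 4 — Bandwidth: Δω = ω₀/Q = 7977 rad/s; BW = Δω/(2π) = 1270 Hz.

(a) f₀ = 1716 Hz  (b) Q = 1.352  (c) BW = 1270 Hz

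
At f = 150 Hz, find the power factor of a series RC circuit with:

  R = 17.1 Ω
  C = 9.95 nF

Step 1 — Angular frequency: ω = 2π·f = 2π·150 = 942.5 rad/s.
Step 2 — Component impedances:
  R: Z = R = 17.1 Ω
  C: Z = 1/(jωC) = -j/(ω·C) = 0 - j1.066e+05 Ω
Step 3 — Series combination: Z_total = R + C = 17.1 - j1.066e+05 Ω = 1.066e+05∠-90.0° Ω.
Step 4 — Power factor: PF = cos(φ) = Re(Z)/|Z| = 17.1/1.066e+05 = 0.0001604.
Step 5 — Type: Im(Z) = -1.066e+05 ⇒ leading (phase φ = -90.0°).

PF = 0.0001604 (leading, φ = -90.0°)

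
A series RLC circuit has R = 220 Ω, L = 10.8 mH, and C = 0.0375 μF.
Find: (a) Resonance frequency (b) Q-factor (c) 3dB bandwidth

Step 1 — Resonance: ω₀ = 1/√(LC) = 1/√(0.0108·3.75e-08) = 4.969e+04 rad/s.
Step 2 — f₀ = ω₀/(2π) = 7908 Hz.
Step 3 — Series Q: Q = ω₀L/R = 4.969e+04·0.0108/220 = 2.439.
Step 4 — Bandwidth: Δω = ω₀/Q = 2.037e+04 rad/s; BW = Δω/(2π) = 3242 Hz.

(a) f₀ = 7908 Hz  (b) Q = 2.439  (c) BW = 3242 Hz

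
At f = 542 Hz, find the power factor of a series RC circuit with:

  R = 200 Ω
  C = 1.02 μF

Step 1 — Angular frequency: ω = 2π·f = 2π·542 = 3405 rad/s.
Step 2 — Component impedances:
  R: Z = R = 200 Ω
  C: Z = 1/(jωC) = -j/(ω·C) = 0 - j287.9 Ω
Step 3 — Series combination: Z_total = R + C = 200 - j287.9 Ω = 350.5∠-55.2° Ω.
Step 4 — Power factor: PF = cos(φ) = Re(Z)/|Z| = 200/350.54 = 0.5705.
Step 5 — Type: Im(Z) = -287.9 ⇒ leading (phase φ = -55.2°).

PF = 0.5705 (leading, φ = -55.2°)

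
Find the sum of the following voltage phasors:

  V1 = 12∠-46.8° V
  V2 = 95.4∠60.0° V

Step 1 — Convert each phasor to rectangular form:
  V1 = 12·(cos(-46.8°) + j·sin(-46.8°)) = 8.215 - j8.748 V
  V2 = 95.4·(cos(60.0°) + j·sin(60.0°)) = 47.7 + j82.62 V
Step 2 — Sum components: V_total = 55.91 + j73.87 V.
Step 3 — Convert to polar: |V_total| = 92.65 V, ∠V_total = 52.9°.

V_total = 92.65∠52.9° V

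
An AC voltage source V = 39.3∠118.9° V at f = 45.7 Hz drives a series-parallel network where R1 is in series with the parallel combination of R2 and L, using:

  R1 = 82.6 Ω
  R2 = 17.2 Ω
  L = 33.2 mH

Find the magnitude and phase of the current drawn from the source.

Step 1 — Angular frequency: ω = 2π·f = 2π·45.7 = 287.1 rad/s.
Step 2 — Component impedances:
  R1: Z = R = 82.6 Ω
  R2: Z = R = 17.2 Ω
  L: Z = jωL = j·287.1·0.0332 = 0 + j9.533 Ω
Step 3 — Parallel branch: R2 || L = 1/(1/R2 + 1/L) = 4.042 + j7.293 Ω.
Step 4 — Series with R1: Z_total = R1 + (R2 || L) = 86.64 + j7.293 Ω = 86.95∠4.8° Ω.
Step 5 — Source phasor: V = 39.3∠118.9° V = -18.99 + j34.41 V.
Step 6 — Ohm's law: I = V / Z_total = (-18.99 + j34.41) / (86.64 + j7.293) = -0.1845 + j0.4126 A.
Step 7 — Convert to polar: |I| = 0.452 A, ∠I = 114.1°.

I = 0.452∠114.1° A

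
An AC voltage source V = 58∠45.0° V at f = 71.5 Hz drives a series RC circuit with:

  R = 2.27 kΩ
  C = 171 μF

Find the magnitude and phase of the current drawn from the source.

Step 1 — Angular frequency: ω = 2π·f = 2π·71.5 = 449.2 rad/s.
Step 2 — Component impedances:
  R: Z = R = 2270 Ω
  C: Z = 1/(jωC) = -j/(ω·C) = 0 - j13.02 Ω
Step 3 — Series combination: Z_total = R + C = 2270 - j13.02 Ω = 2270∠-0.3° Ω.
Step 4 — Source phasor: V = 58∠45.0° V = 41.01 + j41.01 V.
Step 5 — Ohm's law: I = V / Z_total = (41.01 + j41.01) / (2270 - j13.02) = 0.01796 + j0.01817 A.
Step 6 — Convert to polar: |I| = 0.02555 A, ∠I = 45.3°.

I = 0.02555∠45.3° A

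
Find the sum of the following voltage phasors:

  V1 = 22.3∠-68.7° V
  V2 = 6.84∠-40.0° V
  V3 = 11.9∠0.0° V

Step 1 — Convert each phasor to rectangular form:
  V1 = 22.3·(cos(-68.7°) + j·sin(-68.7°)) = 8.101 - j20.78 V
  V2 = 6.84·(cos(-40.0°) + j·sin(-40.0°)) = 5.24 - j4.397 V
  V3 = 11.9·(cos(0.0°) + j·sin(0.0°)) = 11.9 V
Step 2 — Sum components: V_total = 25.24 - j25.17 V.
Step 3 — Convert to polar: |V_total| = 35.65 V, ∠V_total = -44.9°.

V_total = 35.65∠-44.9° V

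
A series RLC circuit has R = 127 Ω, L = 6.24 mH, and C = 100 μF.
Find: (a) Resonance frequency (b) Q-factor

Step 1 — Resonance condition Im(Z)=0 gives ω₀ = 1/√(LC).
Step 2 — ω₀ = 1/√(0.00624·0.0001) = 1266 rad/s.
Step 3 — f₀ = ω₀/(2π) = 201.5 Hz.
Step 4 — Series Q: Q = ω₀L/R = 1266·0.00624/127 = 0.0622.

(a) f₀ = 201.5 Hz  (b) Q = 0.0622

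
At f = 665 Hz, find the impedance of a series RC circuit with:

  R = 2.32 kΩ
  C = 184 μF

Step 1 — Angular frequency: ω = 2π·f = 2π·665 = 4178 rad/s.
Step 2 — Component impedances:
  R: Z = R = 2320 Ω
  C: Z = 1/(jωC) = -j/(ω·C) = 0 - j1.301 Ω
Step 3 — Series combination: Z_total = R + C = 2320 - j1.301 Ω = 2320∠-0.0° Ω.

Z = 2320 - j1.301 Ω = 2320∠-0.0° Ω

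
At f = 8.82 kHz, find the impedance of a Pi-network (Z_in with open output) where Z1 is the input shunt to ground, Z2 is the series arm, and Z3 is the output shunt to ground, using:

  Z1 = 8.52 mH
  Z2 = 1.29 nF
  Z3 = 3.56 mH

Step 1 — Angular frequency: ω = 2π·f = 2π·8820 = 5.542e+04 rad/s.
Step 2 — Component impedances:
  Z1: Z = jωL = j·5.542e+04·0.00852 = 0 + j472.2 Ω
  Z2: Z = 1/(jωC) = -j/(ω·C) = 0 - j1.399e+04 Ω
  Z3: Z = jωL = j·5.542e+04·0.00356 = 0 + j197.3 Ω
Step 3 — With open output, the series arm Z2 and the output shunt Z3 appear in series to ground: Z2 + Z3 = 0 - j1.379e+04 Ω.
Step 4 — Parallel with input shunt Z1: Z_in = Z1 || (Z2 + Z3) = 0 + j488.9 Ω = 488.9∠90.0° Ω.

Z = 0 + j488.9 Ω = 488.9∠90.0° Ω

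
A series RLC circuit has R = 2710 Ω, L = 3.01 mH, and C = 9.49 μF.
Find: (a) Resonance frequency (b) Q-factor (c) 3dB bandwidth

Step 1 — Resonance condition Im(Z)=0 gives ω₀ = 1/√(LC).
Step 2 — ω₀ = 1/√(0.00301·9.49e-06) = 5917 rad/s.
Step 3 — f₀ = ω₀/(2π) = 941.7 Hz.
Step 4 — Series Q: Q = ω₀L/R = 5917·0.00301/2710 = 0.006572.
Step 5 — 3dB bandwidth: Δω = ω₀/Q = 9.003e+05 rad/s; BW = Δω/(2π) = 1.433e+05 Hz.

(a) f₀ = 941.7 Hz  (b) Q = 0.006572  (c) BW = 1.433e+05 Hz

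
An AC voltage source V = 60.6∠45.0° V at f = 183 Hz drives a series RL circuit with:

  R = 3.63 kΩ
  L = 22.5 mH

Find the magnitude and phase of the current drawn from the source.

Step 1 — Angular frequency: ω = 2π·f = 2π·183 = 1150 rad/s.
Step 2 — Component impedances:
  R: Z = R = 3630 Ω
  L: Z = jωL = j·1150·0.0225 = 0 + j25.87 Ω
Step 3 — Series combination: Z_total = R + L = 3630 + j25.87 Ω = 3630∠0.4° Ω.
Step 4 — Source phasor: V = 60.6∠45.0° V = 42.85 + j42.85 V.
Step 5 — Ohm's law: I = V / Z_total = (42.85 + j42.85) / (3630 + j25.87) = 0.01189 + j0.01172 A.
Step 6 — Convert to polar: |I| = 0.01669 A, ∠I = 44.6°.

I = 0.01669∠44.6° A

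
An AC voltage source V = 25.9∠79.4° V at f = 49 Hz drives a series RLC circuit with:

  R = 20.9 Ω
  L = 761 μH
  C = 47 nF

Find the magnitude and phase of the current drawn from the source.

Step 1 — Angular frequency: ω = 2π·f = 2π·49 = 307.9 rad/s.
Step 2 — Component impedances:
  R: Z = R = 20.9 Ω
  L: Z = jωL = j·307.9·0.000761 = 0 + j0.2343 Ω
  C: Z = 1/(jωC) = -j/(ω·C) = 0 - j6.911e+04 Ω
Step 3 — Series combination: Z_total = R + L + C = 20.9 - j6.911e+04 Ω = 6.911e+04∠-90.0° Ω.
Step 4 — Source phasor: V = 25.9∠79.4° V = 4.764 + j25.46 V.
Step 5 — Ohm's law: I = V / Z_total = (4.764 + j25.46) / (20.9 - j6.911e+04) = -0.0003684 + j6.905e-05 A.
Step 6 — Convert to polar: |I| = 0.0003748 A, ∠I = 169.4°.

I = 0.0003748∠169.4° A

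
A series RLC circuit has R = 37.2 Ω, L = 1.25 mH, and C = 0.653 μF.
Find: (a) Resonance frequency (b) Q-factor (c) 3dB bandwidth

Step 1 — Resonance: ω₀ = 1/√(LC) = 1/√(0.00125·6.53e-07) = 3.5e+04 rad/s.
Step 2 — f₀ = ω₀/(2π) = 5571 Hz.
Step 3 — Series Q: Q = ω₀L/R = 3.5e+04·0.00125/37.2 = 1.176.
Step 4 — Bandwidth: Δω = ω₀/Q = 2.976e+04 rad/s; BW = Δω/(2π) = 4736 Hz.

(a) f₀ = 5571 Hz  (b) Q = 1.176  (c) BW = 4736 Hz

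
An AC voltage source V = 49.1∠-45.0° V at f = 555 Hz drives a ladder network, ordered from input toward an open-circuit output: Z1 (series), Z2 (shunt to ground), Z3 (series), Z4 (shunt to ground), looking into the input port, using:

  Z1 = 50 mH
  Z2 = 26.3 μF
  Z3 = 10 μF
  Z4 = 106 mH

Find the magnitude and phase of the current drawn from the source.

Step 1 — Angular frequency: ω = 2π·f = 2π·555 = 3487 rad/s.
Step 2 — Component impedances:
  Z1: Z = jωL = j·3487·0.05 = 0 + j174.4 Ω
  Z2: Z = 1/(jωC) = -j/(ω·C) = 0 - j10.9 Ω
  Z3: Z = 1/(jωC) = -j/(ω·C) = 0 - j28.68 Ω
  Z4: Z = jωL = j·3487·0.106 = 0 + j369.6 Ω
Step 3 — Ladder network (open output): work backward from the far end, alternating series and parallel combinations. Z_in = 0 + j163.1 Ω = 163.1∠90.0° Ω.
Step 4 — Source phasor: V = 49.1∠-45.0° V = 34.72 - j34.72 V.
Step 5 — Ohm's law: I = V / Z_total = (34.72 - j34.72) / (0 + j163.1) = -0.2129 - j0.2129 A.
Step 6 — Convert to polar: |I| = 0.3011 A, ∠I = -135.0°.

I = 0.3011∠-135.0° A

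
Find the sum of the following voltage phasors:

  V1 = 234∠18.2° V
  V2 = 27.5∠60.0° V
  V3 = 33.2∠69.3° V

Step 1 — Convert each phasor to rectangular form:
  V1 = 234·(cos(18.2°) + j·sin(18.2°)) = 222.3 + j73.09 V
  V2 = 27.5·(cos(60.0°) + j·sin(60.0°)) = 13.75 + j23.82 V
  V3 = 33.2·(cos(69.3°) + j·sin(69.3°)) = 11.74 + j31.06 V
Step 2 — Sum components: V_total = 247.8 + j128 V.
Step 3 — Convert to polar: |V_total| = 278.9 V, ∠V_total = 27.3°.

V_total = 278.9∠27.3° V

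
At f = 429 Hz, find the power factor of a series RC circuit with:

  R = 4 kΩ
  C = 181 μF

Step 1 — Angular frequency: ω = 2π·f = 2π·429 = 2695 rad/s.
Step 2 — Component impedances:
  R: Z = R = 4000 Ω
  C: Z = 1/(jωC) = -j/(ω·C) = 0 - j2.05 Ω
Step 3 — Series combination: Z_total = R + C = 4000 - j2.05 Ω = 4000∠-0.0° Ω.
Step 4 — Power factor: PF = cos(φ) = Re(Z)/|Z| = 4000/4000 = 1.
Step 5 — Type: Im(Z) = -2.05 ⇒ leading (phase φ = -0.0°).

PF = 1 (leading, φ = -0.0°)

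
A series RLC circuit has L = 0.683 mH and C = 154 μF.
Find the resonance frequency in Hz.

Step 1 — Resonance condition Im(Z)=0 gives ω₀ = 1/√(LC).
Step 2 — ω₀ = 1/√(0.000683·0.000154) = 3083 rad/s.
Step 3 — f₀ = ω₀/(2π) = 490.7 Hz.

f₀ = 490.7 Hz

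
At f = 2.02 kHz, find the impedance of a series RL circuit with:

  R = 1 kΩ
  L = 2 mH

Step 1 — Angular frequency: ω = 2π·f = 2π·2020 = 1.269e+04 rad/s.
Step 2 — Component impedances:
  R: Z = R = 1000 Ω
  L: Z = jωL = j·1.269e+04·0.002 = 0 + j25.38 Ω
Step 3 — Series combination: Z_total = R + L = 1000 + j25.38 Ω = 1000∠1.5° Ω.

Z = 1000 + j25.38 Ω = 1000∠1.5° Ω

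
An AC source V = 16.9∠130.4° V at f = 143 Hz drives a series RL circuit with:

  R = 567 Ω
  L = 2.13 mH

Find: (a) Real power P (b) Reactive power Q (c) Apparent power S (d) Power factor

Step 1 — Angular frequency: ω = 2π·f = 2π·143 = 898.5 rad/s.
Step 2 — Component impedances:
  R: Z = R = 567 Ω
  L: Z = jωL = j·898.5·0.00213 = 0 + j1.914 Ω
Step 3 — Series combination: Z_total = R + L = 567 + j1.914 Ω = 567∠0.2° Ω.
Step 4 — Source phasor: V = 16.9∠130.4° V = -10.95 + j12.87 V.
Step 5 — Current: I = V / Z = -0.01924 + j0.02276 A = 0.02981∠130.2° A.
Step 6 — Complex power: S = V·I* = 0.5037 + j0.0017 VA.
Step 7 — Real power: P = Re(S) = 0.5037 W.
Step 8 — Reactive power: Q = Im(S) = 0.0017 VAR.
Step 9 — Apparent power: |S| = 0.5037 VA.
Step 10 — Power factor: PF = P/|S| = 1 (lagging).

(a) P = 0.5037 W  (b) Q = 0.0017 VAR  (c) S = 0.5037 VA  (d) PF = 1 (lagging)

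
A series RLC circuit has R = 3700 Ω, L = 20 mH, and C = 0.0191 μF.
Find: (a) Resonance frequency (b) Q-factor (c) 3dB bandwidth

Step 1 — Resonance: ω₀ = 1/√(LC) = 1/√(0.02·1.91e-08) = 5.116e+04 rad/s.
Step 2 — f₀ = ω₀/(2π) = 8143 Hz.
Step 3 — Series Q: Q = ω₀L/R = 5.116e+04·0.02/3700 = 0.2766.
Step 4 — Bandwidth: Δω = ω₀/Q = 1.85e+05 rad/s; BW = Δω/(2π) = 2.944e+04 Hz.

(a) f₀ = 8143 Hz  (b) Q = 0.2766  (c) BW = 2.944e+04 Hz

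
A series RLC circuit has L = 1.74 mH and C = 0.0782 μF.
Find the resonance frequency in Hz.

Step 1 — Resonance condition Im(Z)=0 gives ω₀ = 1/√(LC).
Step 2 — ω₀ = 1/√(0.00174·7.82e-08) = 8.573e+04 rad/s.
Step 3 — f₀ = ω₀/(2π) = 1.364e+04 Hz.

f₀ = 1.364e+04 Hz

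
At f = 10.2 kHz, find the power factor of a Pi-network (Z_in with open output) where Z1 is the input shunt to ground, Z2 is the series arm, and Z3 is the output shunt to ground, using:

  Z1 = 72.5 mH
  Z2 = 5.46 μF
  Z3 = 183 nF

Step 1 — Angular frequency: ω = 2π·f = 2π·1.02e+04 = 6.409e+04 rad/s.
Step 2 — Component impedances:
  Z1: Z = jωL = j·6.409e+04·0.0725 = 0 + j4646 Ω
  Z2: Z = 1/(jωC) = -j/(ω·C) = 0 - j2.858 Ω
  Z3: Z = 1/(jωC) = -j/(ω·C) = 0 - j85.26 Ω
Step 3 — With open output, the series arm Z2 and the output shunt Z3 appear in series to ground: Z2 + Z3 = 0 - j88.12 Ω.
Step 4 — Parallel with input shunt Z1: Z_in = Z1 || (Z2 + Z3) = 0 - j89.83 Ω = 89.83∠-90.0° Ω.
Step 5 — Power factor: PF = cos(φ) = Re(Z)/|Z| = 0/89.83 = 0.
Step 6 — Type: Im(Z) = -89.83 ⇒ leading (phase φ = -90.0°).

PF = 0 (leading, φ = -90.0°)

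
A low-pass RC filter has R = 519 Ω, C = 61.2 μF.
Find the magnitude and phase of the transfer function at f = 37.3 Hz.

Step 1 — Angular frequency: ω = 2π·37.3 = 234.4 rad/s.
Step 2 — Transfer function: H(jω) = 1/(1 + jωRC).
Step 3 — Denominator: 1 + jωRC = 1 + j·234.4·519·6.12e-05 = 1 + j7.444.
Step 4 — H = 0.01773 - j0.132.
Step 5 — Magnitude: |H| = 0.1331 (-17.5 dB); phase: φ = -82.3°.

|H| = 0.1331 (-17.5 dB), φ = -82.3°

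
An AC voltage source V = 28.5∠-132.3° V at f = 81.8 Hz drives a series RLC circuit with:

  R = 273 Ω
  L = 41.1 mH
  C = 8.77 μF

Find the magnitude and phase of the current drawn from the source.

Step 1 — Angular frequency: ω = 2π·f = 2π·81.8 = 514 rad/s.
Step 2 — Component impedances:
  R: Z = R = 273 Ω
  L: Z = jωL = j·514·0.0411 = 0 + j21.12 Ω
  C: Z = 1/(jωC) = -j/(ω·C) = 0 - j221.9 Ω
Step 3 — Series combination: Z_total = R + L + C = 273 - j200.7 Ω = 338.9∠-36.3° Ω.
Step 4 — Source phasor: V = 28.5∠-132.3° V = -19.18 - j21.08 V.
Step 5 — Ohm's law: I = V / Z_total = (-19.18 - j21.08) / (273 - j200.7) = -0.008753 - j0.08365 A.
Step 6 — Convert to polar: |I| = 0.08411 A, ∠I = -96.0°.

I = 0.08411∠-96.0° A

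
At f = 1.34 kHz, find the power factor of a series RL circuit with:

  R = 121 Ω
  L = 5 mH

Step 1 — Angular frequency: ω = 2π·f = 2π·1340 = 8419 rad/s.
Step 2 — Component impedances:
  R: Z = R = 121 Ω
  L: Z = jωL = j·8419·0.005 = 0 + j42.1 Ω
Step 3 — Series combination: Z_total = R + L = 121 + j42.1 Ω = 128.1∠19.2° Ω.
Step 4 — Power factor: PF = cos(φ) = Re(Z)/|Z| = 121/128.11 = 0.9445.
Step 5 — Type: Im(Z) = 42.1 ⇒ lagging (phase φ = 19.2°).

PF = 0.9445 (lagging, φ = 19.2°)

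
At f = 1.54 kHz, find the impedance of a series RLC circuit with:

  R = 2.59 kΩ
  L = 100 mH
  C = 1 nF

Step 1 — Angular frequency: ω = 2π·f = 2π·1540 = 9676 rad/s.
Step 2 — Component impedances:
  R: Z = R = 2590 Ω
  L: Z = jωL = j·9676·0.1 = 0 + j967.6 Ω
  C: Z = 1/(jωC) = -j/(ω·C) = 0 - j1.033e+05 Ω
Step 3 — Series combination: Z_total = R + L + C = 2590 - j1.024e+05 Ω = 1.024e+05∠-88.6° Ω.

Z = 2590 - j1.024e+05 Ω = 1.024e+05∠-88.6° Ω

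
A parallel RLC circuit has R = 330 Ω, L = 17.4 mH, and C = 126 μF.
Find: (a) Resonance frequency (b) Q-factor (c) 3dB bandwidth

Step 1 — Resonance: ω₀ = 1/√(LC) = 1/√(0.0174·0.000126) = 675.4 rad/s.
Step 2 — f₀ = ω₀/(2π) = 107.5 Hz.
Step 3 — Parallel Q: Q = R/(ω₀L) = 330/(675.4·0.0174) = 28.08.
Step 4 — Bandwidth: Δω = ω₀/Q = 24.05 rad/s; BW = Δω/(2π) = 3.828 Hz.

(a) f₀ = 107.5 Hz  (b) Q = 28.08  (c) BW = 3.828 Hz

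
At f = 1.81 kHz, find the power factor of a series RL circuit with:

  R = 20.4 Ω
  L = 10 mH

Step 1 — Angular frequency: ω = 2π·f = 2π·1810 = 1.137e+04 rad/s.
Step 2 — Component impedances:
  R: Z = R = 20.4 Ω
  L: Z = jωL = j·1.137e+04·0.01 = 0 + j113.7 Ω
Step 3 — Series combination: Z_total = R + L = 20.4 + j113.7 Ω = 115.5∠79.8° Ω.
Step 4 — Power factor: PF = cos(φ) = Re(Z)/|Z| = 20.4/115.5 = 0.1766.
Step 5 — Type: Im(Z) = 113.7 ⇒ lagging (phase φ = 79.8°).

PF = 0.1766 (lagging, φ = 79.8°)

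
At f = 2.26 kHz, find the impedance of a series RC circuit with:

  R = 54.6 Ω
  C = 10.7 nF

Step 1 — Angular frequency: ω = 2π·f = 2π·2260 = 1.42e+04 rad/s.
Step 2 — Component impedances:
  R: Z = R = 54.6 Ω
  C: Z = 1/(jωC) = -j/(ω·C) = 0 - j6582 Ω
Step 3 — Series combination: Z_total = R + C = 54.6 - j6582 Ω = 6582∠-89.5° Ω.

Z = 54.6 - j6582 Ω = 6582∠-89.5° Ω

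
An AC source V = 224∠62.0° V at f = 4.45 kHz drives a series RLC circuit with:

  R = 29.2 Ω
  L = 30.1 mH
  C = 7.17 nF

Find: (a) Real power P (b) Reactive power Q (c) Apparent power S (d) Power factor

Step 1 — Angular frequency: ω = 2π·f = 2π·4450 = 2.796e+04 rad/s.
Step 2 — Component impedances:
  R: Z = R = 29.2 Ω
  L: Z = jωL = j·2.796e+04·0.0301 = 0 + j841.6 Ω
  C: Z = 1/(jωC) = -j/(ω·C) = 0 - j4988 Ω
Step 3 — Series combination: Z_total = R + L + C = 29.2 - j4147 Ω = 4147∠-89.6° Ω.
Step 4 — Source phasor: V = 224∠62.0° V = 105.2 + j197.8 V.
Step 5 — Current: I = V / Z = -0.04752 + j0.0257 A = 0.05402∠151.6° A.
Step 6 — Complex power: S = V·I* = 0.08521 - j12.1 VA.
Step 7 — Real power: P = Re(S) = 0.08521 W.
Step 8 — Reactive power: Q = Im(S) = -12.1 VAR.
Step 9 — Apparent power: |S| = 12.1 VA.
Step 10 — Power factor: PF = P/|S| = 0.007042 (leading).

(a) P = 0.08521 W  (b) Q = -12.1 VAR  (c) S = 12.1 VA  (d) PF = 0.007042 (leading)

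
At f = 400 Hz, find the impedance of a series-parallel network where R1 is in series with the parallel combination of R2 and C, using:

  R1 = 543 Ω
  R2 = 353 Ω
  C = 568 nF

Step 1 — Angular frequency: ω = 2π·f = 2π·400 = 2513 rad/s.
Step 2 — Component impedances:
  R1: Z = R = 543 Ω
  R2: Z = R = 353 Ω
  C: Z = 1/(jωC) = -j/(ω·C) = 0 - j700.5 Ω
Step 3 — Parallel branch: R2 || C = 1/(1/R2 + 1/C) = 281.5 - j141.9 Ω.
Step 4 — Series with R1: Z_total = R1 + (R2 || C) = 824.5 - j141.9 Ω = 836.6∠-9.8° Ω.

Z = 824.5 - j141.9 Ω = 836.6∠-9.8° Ω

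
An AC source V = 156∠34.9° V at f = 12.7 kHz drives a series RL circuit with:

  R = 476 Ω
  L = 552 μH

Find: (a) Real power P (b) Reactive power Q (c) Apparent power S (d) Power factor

Step 1 — Angular frequency: ω = 2π·f = 2π·1.27e+04 = 7.98e+04 rad/s.
Step 2 — Component impedances:
  R: Z = R = 476 Ω
  L: Z = jωL = j·7.98e+04·0.000552 = 0 + j44.05 Ω
Step 3 — Series combination: Z_total = R + L = 476 + j44.05 Ω = 478∠5.3° Ω.
Step 4 — Source phasor: V = 156∠34.9° V = 127.9 + j89.25 V.
Step 5 — Current: I = V / Z = 0.2837 + j0.1613 A = 0.3263∠29.6° A.
Step 6 — Complex power: S = V·I* = 50.69 + j4.691 VA.
Step 7 — Real power: P = Re(S) = 50.69 W.
Step 8 — Reactive power: Q = Im(S) = 4.691 VAR.
Step 9 — Apparent power: |S| = 50.91 VA.
Step 10 — Power factor: PF = P/|S| = 0.9957 (lagging).

(a) P = 50.69 W  (b) Q = 4.691 VAR  (c) S = 50.91 VA  (d) PF = 0.9957 (lagging)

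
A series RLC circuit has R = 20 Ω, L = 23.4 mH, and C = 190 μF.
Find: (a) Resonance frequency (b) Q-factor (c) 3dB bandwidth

Step 1 — Resonance condition Im(Z)=0 gives ω₀ = 1/√(LC).
Step 2 — ω₀ = 1/√(0.0234·0.00019) = 474.3 rad/s.
Step 3 — f₀ = ω₀/(2π) = 75.48 Hz.
Step 4 — Series Q: Q = ω₀L/R = 474.3·0.0234/20 = 0.5549.
Step 5 — 3dB bandwidth: Δω = ω₀/Q = 854.7 rad/s; BW = Δω/(2π) = 136 Hz.

(a) f₀ = 75.48 Hz  (b) Q = 0.5549  (c) BW = 136 Hz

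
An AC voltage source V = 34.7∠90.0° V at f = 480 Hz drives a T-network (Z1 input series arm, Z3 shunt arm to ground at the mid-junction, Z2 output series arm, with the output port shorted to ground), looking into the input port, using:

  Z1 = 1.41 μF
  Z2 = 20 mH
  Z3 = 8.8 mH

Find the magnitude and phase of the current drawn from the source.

Step 1 — Angular frequency: ω = 2π·f = 2π·480 = 3016 rad/s.
Step 2 — Component impedances:
  Z1: Z = 1/(jωC) = -j/(ω·C) = 0 - j235.2 Ω
  Z2: Z = jωL = j·3016·0.02 = 0 + j60.32 Ω
  Z3: Z = jωL = j·3016·0.0088 = 0 + j26.54 Ω
Step 3 — With the output port shorted to ground, the output series arm Z2 runs from the junction to ground; the shunt arm Z3 also runs from the junction to ground. They appear in parallel: Z3 || Z2 = 0 + j18.43 Ω.
Step 4 — Series with input arm Z1: Z_in = Z1 + (Z3 || Z2) = 0 - j216.7 Ω = 216.7∠-90.0° Ω.
Step 5 — Source phasor: V = 34.7∠90.0° V = 0 + j34.7 V.
Step 6 — Ohm's law: I = V / Z_total = (0 + j34.7) / (0 - j216.7) = -0.1601 A.
Step 7 — Convert to polar: |I| = 0.1601 A, ∠I = 180.0°.

I = 0.1601∠180.0° A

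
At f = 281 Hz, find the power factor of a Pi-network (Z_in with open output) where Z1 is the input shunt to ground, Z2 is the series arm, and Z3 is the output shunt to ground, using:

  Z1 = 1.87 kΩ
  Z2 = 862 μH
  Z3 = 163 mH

Step 1 — Angular frequency: ω = 2π·f = 2π·281 = 1766 rad/s.
Step 2 — Component impedances:
  Z1: Z = R = 1870 Ω
  Z2: Z = jωL = j·1766·0.000862 = 0 + j1.522 Ω
  Z3: Z = jωL = j·1766·0.163 = 0 + j287.8 Ω
Step 3 — With open output, the series arm Z2 and the output shunt Z3 appear in series to ground: Z2 + Z3 = 0 + j289.3 Ω.
Step 4 — Parallel with input shunt Z1: Z_in = Z1 || (Z2 + Z3) = 43.71 + j282.5 Ω = 285.9∠81.2° Ω.
Step 5 — Power factor: PF = cos(φ) = Re(Z)/|Z| = 43.71/285.9 = 0.1529.
Step 6 — Type: Im(Z) = 282.5 ⇒ lagging (phase φ = 81.2°).

PF = 0.1529 (lagging, φ = 81.2°)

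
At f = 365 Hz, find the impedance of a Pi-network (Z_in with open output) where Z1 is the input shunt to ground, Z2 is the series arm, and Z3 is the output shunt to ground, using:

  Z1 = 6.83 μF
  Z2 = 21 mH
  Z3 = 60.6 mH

Step 1 — Angular frequency: ω = 2π·f = 2π·365 = 2293 rad/s.
Step 2 — Component impedances:
  Z1: Z = 1/(jωC) = -j/(ω·C) = 0 - j63.84 Ω
  Z2: Z = jωL = j·2293·0.021 = 0 + j48.16 Ω
  Z3: Z = jωL = j·2293·0.0606 = 0 + j139 Ω
Step 3 — With open output, the series arm Z2 and the output shunt Z3 appear in series to ground: Z2 + Z3 = 0 + j187.1 Ω.
Step 4 — Parallel with input shunt Z1: Z_in = Z1 || (Z2 + Z3) = 0 - j96.9 Ω = 96.9∠-90.0° Ω.

Z = 0 - j96.9 Ω = 96.9∠-90.0° Ω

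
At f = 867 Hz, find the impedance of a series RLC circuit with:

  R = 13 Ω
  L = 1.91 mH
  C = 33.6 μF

Step 1 — Angular frequency: ω = 2π·f = 2π·867 = 5448 rad/s.
Step 2 — Component impedances:
  R: Z = R = 13 Ω
  L: Z = jωL = j·5448·0.00191 = 0 + j10.4 Ω
  C: Z = 1/(jωC) = -j/(ω·C) = 0 - j5.463 Ω
Step 3 — Series combination: Z_total = R + L + C = 13 + j4.941 Ω = 13.91∠20.8° Ω.

Z = 13 + j4.941 Ω = 13.91∠20.8° Ω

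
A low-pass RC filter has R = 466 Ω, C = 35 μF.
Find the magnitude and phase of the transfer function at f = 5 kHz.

Step 1 — Angular frequency: ω = 2π·5000 = 3.142e+04 rad/s.
Step 2 — Transfer function: H(jω) = 1/(1 + jωRC).
Step 3 — Denominator: 1 + jωRC = 1 + j·3.142e+04·466·3.5e-05 = 1 + j512.4.
Step 4 — H = 3.809e-06 - j0.001952.
Step 5 — Magnitude: |H| = 0.001952 (-54.2 dB); phase: φ = -89.9°.

|H| = 0.001952 (-54.2 dB), φ = -89.9°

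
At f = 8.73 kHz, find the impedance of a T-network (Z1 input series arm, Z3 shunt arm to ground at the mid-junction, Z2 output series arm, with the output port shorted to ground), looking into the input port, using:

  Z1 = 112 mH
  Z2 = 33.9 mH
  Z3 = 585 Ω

Step 1 — Angular frequency: ω = 2π·f = 2π·8730 = 5.485e+04 rad/s.
Step 2 — Component impedances:
  Z1: Z = jωL = j·5.485e+04·0.112 = 0 + j6143 Ω
  Z2: Z = jωL = j·5.485e+04·0.0339 = 0 + j1859 Ω
  Z3: Z = R = 585 Ω
Step 3 — With the output port shorted to ground, the output series arm Z2 runs from the junction to ground; the shunt arm Z3 also runs from the junction to ground. They appear in parallel: Z3 || Z2 = 532.3 + j167.5 Ω.
Step 4 — Series with input arm Z1: Z_in = Z1 + (Z3 || Z2) = 532.3 + j6311 Ω = 6333∠85.2° Ω.

Z = 532.3 + j6311 Ω = 6333∠85.2° Ω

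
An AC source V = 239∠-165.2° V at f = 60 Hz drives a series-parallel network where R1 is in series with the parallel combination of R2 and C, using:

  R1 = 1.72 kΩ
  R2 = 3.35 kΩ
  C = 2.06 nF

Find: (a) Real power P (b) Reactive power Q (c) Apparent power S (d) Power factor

Step 1 — Angular frequency: ω = 2π·f = 2π·60 = 377 rad/s.
Step 2 — Component impedances:
  R1: Z = R = 1720 Ω
  R2: Z = R = 3350 Ω
  C: Z = 1/(jωC) = -j/(ω·C) = 0 - j1.288e+06 Ω
Step 3 — Parallel branch: R2 || C = 1/(1/R2 + 1/C) = 3350 - j8.715 Ω.
Step 4 — Series with R1: Z_total = R1 + (R2 || C) = 5070 - j8.715 Ω = 5070∠-0.1° Ω.
Step 5 — Source phasor: V = 239∠-165.2° V = -231.1 - j61.05 V.
Step 6 — Current: I = V / Z = -0.04556 - j0.01212 A = 0.04714∠-165.1° A.
Step 7 — Complex power: S = V·I* = 11.27 - j0.01937 VA.
Step 8 — Real power: P = Re(S) = 11.27 W.
Step 9 — Reactive power: Q = Im(S) = -0.01937 VAR.
Step 10 — Apparent power: |S| = 11.27 VA.
Step 11 — Power factor: PF = P/|S| = 1 (leading).

(a) P = 11.27 W  (b) Q = -0.01937 VAR  (c) S = 11.27 VA  (d) PF = 1 (leading)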